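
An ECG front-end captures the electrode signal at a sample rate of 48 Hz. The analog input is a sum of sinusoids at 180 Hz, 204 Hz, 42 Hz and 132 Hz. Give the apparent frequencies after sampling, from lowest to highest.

fs/2 = 24 Hz.
180 Hz mod fs = 36 Hz.
36 Hz > fs/2 = 24 Hz, folds to fs − 36 Hz = 12 Hz.
204 Hz mod fs = 12 Hz.
12 Hz ≤ fs/2 = 24 Hz, appears at 12 Hz.
42 Hz > fs/2 = 24 Hz, folds to fs − 42 Hz = 6 Hz.
132 Hz mod fs = 36 Hz.
36 Hz > fs/2 = 24 Hz, folds to fs − 36 Hz = 12 Hz.
Distinct values: {6 Hz, 12 Hz}.

6 Hz, 12 Hz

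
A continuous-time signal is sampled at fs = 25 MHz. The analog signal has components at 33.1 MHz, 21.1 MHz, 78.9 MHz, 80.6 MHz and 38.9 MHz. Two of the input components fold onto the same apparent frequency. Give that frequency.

3.9 MHz

fs/2 = 12.5 MHz.
33.1 MHz mod fs = 8.1 MHz.
8.1 MHz ≤ fs/2 = 12.5 MHz, appears at 8.1 MHz.
21.1 MHz > fs/2 = 12.5 MHz, folds to fs − 21.1 MHz = 3.9 MHz.
78.9 MHz mod fs = 3.9 MHz.
3.9 MHz ≤ fs/2 = 12.5 MHz, appears at 3.9 MHz.
80.6 MHz mod fs = 5.6 MHz.
5.6 MHz ≤ fs/2 = 12.5 MHz, appears at 5.6 MHz.
38.9 MHz mod fs = 13.9 MHz.
13.9 MHz > fs/2 = 12.5 MHz, folds to fs − 13.9 MHz = 11.1 MHz.
21.1 MHz and 78.9 MHz both map to 3.9 MHz.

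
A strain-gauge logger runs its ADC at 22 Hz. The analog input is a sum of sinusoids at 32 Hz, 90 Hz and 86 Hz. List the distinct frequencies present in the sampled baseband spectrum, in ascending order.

2 Hz, 10 Hz

fs/2 = 11 Hz.
32 Hz mod fs = 10 Hz.
10 Hz ≤ fs/2 = 11 Hz, appears at 10 Hz.
90 Hz mod fs = 2 Hz.
2 Hz ≤ fs/2 = 11 Hz, appears at 2 Hz.
86 Hz mod fs = 20 Hz.
20 Hz > fs/2 = 11 Hz, folds to fs − 20 Hz = 2 Hz.
Distinct values: {2 Hz, 10 Hz}.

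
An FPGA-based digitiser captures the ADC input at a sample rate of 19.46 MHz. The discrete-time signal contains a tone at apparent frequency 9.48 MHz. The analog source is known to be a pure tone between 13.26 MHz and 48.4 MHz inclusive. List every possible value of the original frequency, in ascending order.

Frequencies that alias to 9.48 MHz are k·fs ± 9.48 MHz for integer k ≥ 0.
k=0: 9.48 MHz.
k=1: 9.98 MHz, 28.94 MHz.
k=2: 29.44 MHz, 48.4 MHz.
k=3: 48.9 MHz, 67.86 MHz.
Within [13.26 MHz, 48.4 MHz]: 28.94 MHz, 29.44 MHz, 48.4 MHz.

28.94 MHz, 29.44 MHz, 48.4 MHz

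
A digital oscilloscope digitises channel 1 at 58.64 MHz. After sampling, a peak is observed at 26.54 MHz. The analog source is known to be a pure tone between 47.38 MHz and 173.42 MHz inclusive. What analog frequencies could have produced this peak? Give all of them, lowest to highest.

85.18 MHz, 90.74 MHz, 143.82 MHz, 149.38 MHz

Frequencies that alias to 26.54 MHz are k·fs ± 26.54 MHz for integer k ≥ 0.
k=0: 26.54 MHz.
k=1: 32.1 MHz, 85.18 MHz.
k=2: 90.74 MHz, 143.82 MHz.
k=3: 149.38 MHz, 202.46 MHz.
k=4: 208.02 MHz, 261.1 MHz.
Within [47.38 MHz, 173.42 MHz]: 85.18 MHz, 90.74 MHz, 143.82 MHz, 149.38 MHz.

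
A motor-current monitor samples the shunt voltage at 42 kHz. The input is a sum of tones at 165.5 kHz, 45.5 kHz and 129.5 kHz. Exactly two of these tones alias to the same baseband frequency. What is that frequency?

3.5 kHz

fs/2 = 21 kHz.
165.5 kHz mod fs = 39.5 kHz.
39.5 kHz > fs/2 = 21 kHz, folds to fs − 39.5 kHz = 2.5 kHz.
45.5 kHz mod fs = 3.5 kHz.
3.5 kHz ≤ fs/2 = 21 kHz, appears at 3.5 kHz.
129.5 kHz mod fs = 3.5 kHz.
3.5 kHz ≤ fs/2 = 21 kHz, appears at 3.5 kHz.
45.5 kHz and 129.5 kHz both map to 3.5 kHz.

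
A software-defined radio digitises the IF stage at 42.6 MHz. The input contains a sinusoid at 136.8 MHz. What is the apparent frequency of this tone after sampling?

9 MHz

136.8 MHz mod fs = 9 MHz.
9 MHz ≤ fs/2 = 21.3 MHz, appears at 9 MHz.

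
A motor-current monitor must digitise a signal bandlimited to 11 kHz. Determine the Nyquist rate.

Nyquist rate = 2 × 11 kHz = 22 kHz.

22 kHz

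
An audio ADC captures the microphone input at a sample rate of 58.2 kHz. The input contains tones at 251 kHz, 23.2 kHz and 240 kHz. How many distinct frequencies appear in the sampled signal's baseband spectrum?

fs/2 = 29.1 kHz.
251 kHz mod fs = 18.2 kHz.
18.2 kHz ≤ fs/2 = 29.1 kHz, appears at 18.2 kHz.
23.2 kHz ≤ fs/2 = 29.1 kHz, passes unchanged.
240 kHz mod fs = 7.2 kHz.
7.2 kHz ≤ fs/2 = 29.1 kHz, appears at 7.2 kHz.
Distinct values: {7.2 kHz, 18.2 kHz, 23.2 kHz} → 3.

3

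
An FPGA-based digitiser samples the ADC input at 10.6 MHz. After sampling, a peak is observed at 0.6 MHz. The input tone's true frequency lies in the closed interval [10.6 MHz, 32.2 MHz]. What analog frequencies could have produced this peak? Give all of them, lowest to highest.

11.2 MHz, 20.6 MHz, 21.8 MHz, 31.2 MHz

Frequencies that alias to 0.6 MHz are k·fs ± 0.6 MHz for integer k ≥ 0.
k=0: 0.6 MHz.
k=1: 10 MHz, 11.2 MHz.
k=2: 20.6 MHz, 21.8 MHz.
k=3: 31.2 MHz, 32.4 MHz.
k=4: 41.8 MHz, 43 MHz.
Within [10.6 MHz, 32.2 MHz]: 11.2 MHz, 20.6 MHz, 21.8 MHz, 31.2 MHz.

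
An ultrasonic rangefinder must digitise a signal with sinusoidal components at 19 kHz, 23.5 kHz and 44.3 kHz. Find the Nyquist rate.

88.6 kHz

Highest-frequency component: 44.3 kHz.
Nyquist rate = 2 × 44.3 kHz = 88.6 kHz.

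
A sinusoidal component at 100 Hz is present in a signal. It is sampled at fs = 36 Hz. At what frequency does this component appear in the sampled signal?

100 Hz mod fs = 28 Hz.
28 Hz > fs/2 = 18 Hz, folds to fs − 28 Hz = 8 Hz.

8 Hz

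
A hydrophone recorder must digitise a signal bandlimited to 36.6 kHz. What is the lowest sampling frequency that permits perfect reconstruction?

73.2 kHz

Nyquist rate = 2 × 36.6 kHz = 73.2 kHz.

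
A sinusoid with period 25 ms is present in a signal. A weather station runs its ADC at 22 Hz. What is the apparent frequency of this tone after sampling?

T = 25 ms → f = 1/T = 40 Hz.
40 Hz mod fs = 18 Hz.
18 Hz > fs/2 = 11 Hz, folds to fs − 18 Hz = 4 Hz.

4 Hz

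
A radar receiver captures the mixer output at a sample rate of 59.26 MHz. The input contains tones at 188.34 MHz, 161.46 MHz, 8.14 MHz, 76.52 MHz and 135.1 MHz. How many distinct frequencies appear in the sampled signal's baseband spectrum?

fs/2 = 29.63 MHz.
188.34 MHz mod fs = 10.56 MHz.
10.56 MHz ≤ fs/2 = 29.63 MHz, appears at 10.56 MHz.
161.46 MHz mod fs = 42.94 MHz.
42.94 MHz > fs/2 = 29.63 MHz, folds to fs − 42.94 MHz = 16.32 MHz.
8.14 MHz ≤ fs/2 = 29.63 MHz, passes unchanged.
76.52 MHz mod fs = 17.26 MHz.
17.26 MHz ≤ fs/2 = 29.63 MHz, appears at 17.26 MHz.
135.1 MHz mod fs = 16.58 MHz.
16.58 MHz ≤ fs/2 = 29.63 MHz, appears at 16.58 MHz.
Distinct values: {8.14 MHz, 10.56 MHz, 16.32 MHz, 16.58 MHz, 17.26 MHz} → 5.

5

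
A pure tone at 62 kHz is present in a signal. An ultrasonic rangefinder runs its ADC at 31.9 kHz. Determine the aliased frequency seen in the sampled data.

1.8 kHz

62 kHz mod fs = 30.1 kHz.
30.1 kHz > fs/2 = 15.95 kHz, folds to fs − 30.1 kHz = 1.8 kHz.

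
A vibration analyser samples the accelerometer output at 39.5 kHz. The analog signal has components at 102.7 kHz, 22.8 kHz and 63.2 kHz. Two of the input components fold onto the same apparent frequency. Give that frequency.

fs/2 = 19.75 kHz.
102.7 kHz mod fs = 23.7 kHz.
23.7 kHz > fs/2 = 19.75 kHz, folds to fs − 23.7 kHz = 15.8 kHz.
22.8 kHz > fs/2 = 19.75 kHz, folds to fs − 22.8 kHz = 16.7 kHz.
63.2 kHz mod fs = 23.7 kHz.
23.7 kHz > fs/2 = 19.75 kHz, folds to fs − 23.7 kHz = 15.8 kHz.
63.2 kHz and 102.7 kHz both map to 15.8 kHz.

15.8 kHz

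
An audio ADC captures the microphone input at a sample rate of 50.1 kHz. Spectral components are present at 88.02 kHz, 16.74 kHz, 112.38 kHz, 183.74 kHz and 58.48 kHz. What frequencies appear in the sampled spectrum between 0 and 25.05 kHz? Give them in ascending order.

8.38 kHz, 12.18 kHz, 16.66 kHz, 16.74 kHz

fs/2 = 25.05 kHz.
88.02 kHz mod fs = 37.92 kHz.
37.92 kHz > fs/2 = 25.05 kHz, folds to fs − 37.92 kHz = 12.18 kHz.
16.74 kHz ≤ fs/2 = 25.05 kHz, passes unchanged.
112.38 kHz mod fs = 12.18 kHz.
12.18 kHz ≤ fs/2 = 25.05 kHz, appears at 12.18 kHz.
183.74 kHz mod fs = 33.44 kHz.
33.44 kHz > fs/2 = 25.05 kHz, folds to fs − 33.44 kHz = 16.66 kHz.
58.48 kHz mod fs = 8.38 kHz.
8.38 kHz ≤ fs/2 = 25.05 kHz, appears at 8.38 kHz.
Distinct values: {8.38 kHz, 12.18 kHz, 16.66 kHz, 16.74 kHz}.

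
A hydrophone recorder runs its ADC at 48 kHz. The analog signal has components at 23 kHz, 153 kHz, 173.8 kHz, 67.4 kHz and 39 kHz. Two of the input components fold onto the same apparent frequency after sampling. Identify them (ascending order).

fs/2 = 24 kHz.
23 kHz ≤ fs/2 = 24 kHz, passes unchanged.
153 kHz mod fs = 9 kHz.
9 kHz ≤ fs/2 = 24 kHz, appears at 9 kHz.
173.8 kHz mod fs = 29.8 kHz.
29.8 kHz > fs/2 = 24 kHz, folds to fs − 29.8 kHz = 18.2 kHz.
67.4 kHz mod fs = 19.4 kHz.
19.4 kHz ≤ fs/2 = 24 kHz, appears at 19.4 kHz.
39 kHz > fs/2 = 24 kHz, folds to fs − 39 kHz = 9 kHz.
39 kHz and 153 kHz both map to 9 kHz.

39 kHz, 153 kHz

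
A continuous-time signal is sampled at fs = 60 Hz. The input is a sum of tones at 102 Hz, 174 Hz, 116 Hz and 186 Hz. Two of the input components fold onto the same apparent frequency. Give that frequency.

fs/2 = 30 Hz.
102 Hz mod fs = 42 Hz.
42 Hz > fs/2 = 30 Hz, folds to fs − 42 Hz = 18 Hz.
174 Hz mod fs = 54 Hz.
54 Hz > fs/2 = 30 Hz, folds to fs − 54 Hz = 6 Hz.
116 Hz mod fs = 56 Hz.
56 Hz > fs/2 = 30 Hz, folds to fs − 56 Hz = 4 Hz.
186 Hz mod fs = 6 Hz.
6 Hz ≤ fs/2 = 30 Hz, appears at 6 Hz.
174 Hz and 186 Hz both map to 6 Hz.

6 Hz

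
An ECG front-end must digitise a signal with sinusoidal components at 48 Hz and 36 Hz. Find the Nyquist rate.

Highest-frequency component: 48 Hz.
Nyquist rate = 2 × 48 Hz = 96 Hz.

96 Hz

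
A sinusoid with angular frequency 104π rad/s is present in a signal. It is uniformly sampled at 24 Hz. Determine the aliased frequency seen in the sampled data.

ω = 104π rad/s → f = ω/(2π) = 52 Hz.
52 Hz mod fs = 4 Hz.
4 Hz ≤ fs/2 = 12 Hz, appears at 4 Hz.

4 Hz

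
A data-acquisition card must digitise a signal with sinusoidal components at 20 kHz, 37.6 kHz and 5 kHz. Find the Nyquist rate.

Highest-frequency component: 37.6 kHz.
Nyquist rate = 2 × 37.6 kHz = 75.2 kHz.

75.2 kHz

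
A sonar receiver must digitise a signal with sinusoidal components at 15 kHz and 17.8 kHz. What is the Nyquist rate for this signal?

35.6 kHz

Highest-frequency component: 17.8 kHz.
Nyquist rate = 2 × 17.8 kHz = 35.6 kHz.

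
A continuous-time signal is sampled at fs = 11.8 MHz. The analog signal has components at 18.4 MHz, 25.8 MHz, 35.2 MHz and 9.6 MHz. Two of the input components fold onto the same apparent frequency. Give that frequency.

2.2 MHz

fs/2 = 5.9 MHz.
18.4 MHz mod fs = 6.6 MHz.
6.6 MHz > fs/2 = 5.9 MHz, folds to fs − 6.6 MHz = 5.2 MHz.
25.8 MHz mod fs = 2.2 MHz.
2.2 MHz ≤ fs/2 = 5.9 MHz, appears at 2.2 MHz.
35.2 MHz mod fs = 11.6 MHz.
11.6 MHz > fs/2 = 5.9 MHz, folds to fs − 11.6 MHz = 0.2 MHz.
9.6 MHz > fs/2 = 5.9 MHz, folds to fs − 9.6 MHz = 2.2 MHz.
9.6 MHz and 25.8 MHz both map to 2.2 MHz.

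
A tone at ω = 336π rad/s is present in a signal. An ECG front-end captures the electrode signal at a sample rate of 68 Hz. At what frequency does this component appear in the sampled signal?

32 Hz

ω = 336π rad/s → f = ω/(2π) = 168 Hz.
168 Hz mod fs = 32 Hz.
32 Hz ≤ fs/2 = 34 Hz, appears at 32 Hz.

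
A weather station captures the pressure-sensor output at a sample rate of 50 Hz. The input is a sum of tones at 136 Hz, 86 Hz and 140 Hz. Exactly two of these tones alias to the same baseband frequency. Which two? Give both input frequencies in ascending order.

fs/2 = 25 Hz.
136 Hz mod fs = 36 Hz.
36 Hz > fs/2 = 25 Hz, folds to fs − 36 Hz = 14 Hz.
86 Hz mod fs = 36 Hz.
36 Hz > fs/2 = 25 Hz, folds to fs − 36 Hz = 14 Hz.
140 Hz mod fs = 40 Hz.
40 Hz > fs/2 = 25 Hz, folds to fs − 40 Hz = 10 Hz.
86 Hz and 136 Hz both map to 14 Hz.

86 Hz, 136 Hz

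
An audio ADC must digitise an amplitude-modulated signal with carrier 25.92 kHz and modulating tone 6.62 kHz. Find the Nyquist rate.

65.08 kHz

AM sidebands sit at fc ± fm = 19.3 kHz and 32.54 kHz.
Highest-frequency component: 32.54 kHz.
Nyquist rate = 2 × 32.54 kHz = 65.08 kHz.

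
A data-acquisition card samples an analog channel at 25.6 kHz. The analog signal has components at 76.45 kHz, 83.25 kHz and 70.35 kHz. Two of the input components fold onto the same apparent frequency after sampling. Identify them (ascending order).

fs/2 = 12.8 kHz.
76.45 kHz mod fs = 25.25 kHz.
25.25 kHz > fs/2 = 12.8 kHz, folds to fs − 25.25 kHz = 0.35 kHz.
83.25 kHz mod fs = 6.45 kHz.
6.45 kHz ≤ fs/2 = 12.8 kHz, appears at 6.45 kHz.
70.35 kHz mod fs = 19.15 kHz.
19.15 kHz > fs/2 = 12.8 kHz, folds to fs − 19.15 kHz = 6.45 kHz.
70.35 kHz and 83.25 kHz both map to 6.45 kHz.

70.35 kHz, 83.25 kHz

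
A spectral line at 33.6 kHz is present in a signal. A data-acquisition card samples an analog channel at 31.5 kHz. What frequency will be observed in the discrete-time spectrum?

33.6 kHz mod fs = 2.1 kHz.
2.1 kHz ≤ fs/2 = 15.75 kHz, appears at 2.1 kHz.

2.1 kHz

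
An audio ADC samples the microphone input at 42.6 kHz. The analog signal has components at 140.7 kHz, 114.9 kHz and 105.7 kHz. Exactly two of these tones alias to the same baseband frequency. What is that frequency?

12.9 kHz

fs/2 = 21.3 kHz.
140.7 kHz mod fs = 12.9 kHz.
12.9 kHz ≤ fs/2 = 21.3 kHz, appears at 12.9 kHz.
114.9 kHz mod fs = 29.7 kHz.
29.7 kHz > fs/2 = 21.3 kHz, folds to fs − 29.7 kHz = 12.9 kHz.
105.7 kHz mod fs = 20.5 kHz.
20.5 kHz ≤ fs/2 = 21.3 kHz, appears at 20.5 kHz.
114.9 kHz and 140.7 kHz both map to 12.9 kHz.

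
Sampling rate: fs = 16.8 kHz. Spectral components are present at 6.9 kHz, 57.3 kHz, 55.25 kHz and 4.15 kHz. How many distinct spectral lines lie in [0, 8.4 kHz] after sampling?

fs/2 = 8.4 kHz.
6.9 kHz ≤ fs/2 = 8.4 kHz, passes unchanged.
57.3 kHz mod fs = 6.9 kHz.
6.9 kHz ≤ fs/2 = 8.4 kHz, appears at 6.9 kHz.
55.25 kHz mod fs = 4.85 kHz.
4.85 kHz ≤ fs/2 = 8.4 kHz, appears at 4.85 kHz.
4.15 kHz ≤ fs/2 = 8.4 kHz, passes unchanged.
Distinct values: {4.15 kHz, 4.85 kHz, 6.9 kHz} → 3.

3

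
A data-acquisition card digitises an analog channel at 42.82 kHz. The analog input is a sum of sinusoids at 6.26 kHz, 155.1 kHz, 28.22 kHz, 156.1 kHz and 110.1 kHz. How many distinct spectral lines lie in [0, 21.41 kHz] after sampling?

fs/2 = 21.41 kHz.
6.26 kHz ≤ fs/2 = 21.41 kHz, passes unchanged.
155.1 kHz mod fs = 26.64 kHz.
26.64 kHz > fs/2 = 21.41 kHz, folds to fs − 26.64 kHz = 16.18 kHz.
28.22 kHz > fs/2 = 21.41 kHz, folds to fs − 28.22 kHz = 14.6 kHz.
156.1 kHz mod fs = 27.64 kHz.
27.64 kHz > fs/2 = 21.41 kHz, folds to fs − 27.64 kHz = 15.18 kHz.
110.1 kHz mod fs = 24.46 kHz.
24.46 kHz > fs/2 = 21.41 kHz, folds to fs − 24.46 kHz = 18.36 kHz.
Distinct values: {6.26 kHz, 14.6 kHz, 15.18 kHz, 16.18 kHz, 18.36 kHz} → 5.

5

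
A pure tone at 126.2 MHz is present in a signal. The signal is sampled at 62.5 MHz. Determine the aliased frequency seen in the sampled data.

1.2 MHz

126.2 MHz mod fs = 1.2 MHz.
1.2 MHz ≤ fs/2 = 31.25 MHz, appears at 1.2 MHz.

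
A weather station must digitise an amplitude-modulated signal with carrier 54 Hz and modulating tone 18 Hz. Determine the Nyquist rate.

144 Hz

AM sidebands sit at fc ± fm = 36 Hz and 72 Hz.
Highest-frequency component: 72 Hz.
Nyquist rate = 2 × 72 Hz = 144 Hz.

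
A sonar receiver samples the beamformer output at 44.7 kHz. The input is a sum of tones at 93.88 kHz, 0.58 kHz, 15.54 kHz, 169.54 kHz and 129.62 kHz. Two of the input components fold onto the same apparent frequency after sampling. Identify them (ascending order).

93.88 kHz, 129.62 kHz

fs/2 = 22.35 kHz.
93.88 kHz mod fs = 4.48 kHz.
4.48 kHz ≤ fs/2 = 22.35 kHz, appears at 4.48 kHz.
0.58 kHz ≤ fs/2 = 22.35 kHz, passes unchanged.
15.54 kHz ≤ fs/2 = 22.35 kHz, passes unchanged.
169.54 kHz mod fs = 35.44 kHz.
35.44 kHz > fs/2 = 22.35 kHz, folds to fs − 35.44 kHz = 9.26 kHz.
129.62 kHz mod fs = 40.22 kHz.
40.22 kHz > fs/2 = 22.35 kHz, folds to fs − 40.22 kHz = 4.48 kHz.
93.88 kHz and 129.62 kHz both map to 4.48 kHz.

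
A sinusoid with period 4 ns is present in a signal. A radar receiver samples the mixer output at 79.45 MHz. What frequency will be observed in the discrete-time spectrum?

T = 4 ns → f = 1/T = 250 MHz.
250 MHz mod fs = 11.65 MHz.
11.65 MHz ≤ fs/2 = 39.725 MHz, appears at 11.65 MHz.

11.65 MHz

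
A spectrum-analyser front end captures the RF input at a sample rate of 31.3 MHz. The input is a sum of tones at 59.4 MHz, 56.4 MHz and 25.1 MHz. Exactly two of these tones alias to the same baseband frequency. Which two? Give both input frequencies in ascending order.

fs/2 = 15.65 MHz.
59.4 MHz mod fs = 28.1 MHz.
28.1 MHz > fs/2 = 15.65 MHz, folds to fs − 28.1 MHz = 3.2 MHz.
56.4 MHz mod fs = 25.1 MHz.
25.1 MHz > fs/2 = 15.65 MHz, folds to fs − 25.1 MHz = 6.2 MHz.
25.1 MHz > fs/2 = 15.65 MHz, folds to fs − 25.1 MHz = 6.2 MHz.
25.1 MHz and 56.4 MHz both map to 6.2 MHz.

25.1 MHz, 56.4 MHz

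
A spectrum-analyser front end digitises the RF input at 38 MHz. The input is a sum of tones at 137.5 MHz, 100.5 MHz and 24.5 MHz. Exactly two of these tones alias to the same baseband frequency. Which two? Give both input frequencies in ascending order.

24.5 MHz, 100.5 MHz

fs/2 = 19 MHz.
137.5 MHz mod fs = 23.5 MHz.
23.5 MHz > fs/2 = 19 MHz, folds to fs − 23.5 MHz = 14.5 MHz.
100.5 MHz mod fs = 24.5 MHz.
24.5 MHz > fs/2 = 19 MHz, folds to fs − 24.5 MHz = 13.5 MHz.
24.5 MHz > fs/2 = 19 MHz, folds to fs − 24.5 MHz = 13.5 MHz.
24.5 MHz and 100.5 MHz both map to 13.5 MHz.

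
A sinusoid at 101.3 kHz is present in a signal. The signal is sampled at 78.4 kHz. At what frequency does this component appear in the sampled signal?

22.9 kHz

101.3 kHz mod fs = 22.9 kHz.
22.9 kHz ≤ fs/2 = 39.2 kHz, appears at 22.9 kHz.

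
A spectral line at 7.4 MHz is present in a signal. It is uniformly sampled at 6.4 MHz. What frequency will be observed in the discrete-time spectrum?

1 MHz

7.4 MHz mod fs = 1 MHz.
1 MHz ≤ fs/2 = 3.2 MHz, appears at 1 MHz.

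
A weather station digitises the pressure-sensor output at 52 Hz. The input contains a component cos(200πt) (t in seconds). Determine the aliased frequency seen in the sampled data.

4 Hz

ω = 200π rad/s → f = ω/(2π) = 100 Hz.
100 Hz mod fs = 48 Hz.
48 Hz > fs/2 = 26 Hz, folds to fs − 48 Hz = 4 Hz.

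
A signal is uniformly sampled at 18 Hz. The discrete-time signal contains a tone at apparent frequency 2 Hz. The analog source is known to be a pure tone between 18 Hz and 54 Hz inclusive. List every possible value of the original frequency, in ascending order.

Frequencies that alias to 2 Hz are k·fs ± 2 Hz for integer k ≥ 0.
k=0: 2 Hz.
k=1: 16 Hz, 20 Hz.
k=2: 34 Hz, 38 Hz.
k=3: 52 Hz, 56 Hz.
k=4: 70 Hz, 74 Hz.
Within [18 Hz, 54 Hz]: 20 Hz, 34 Hz, 38 Hz, 52 Hz.

20 Hz, 34 Hz, 38 Hz, 52 Hz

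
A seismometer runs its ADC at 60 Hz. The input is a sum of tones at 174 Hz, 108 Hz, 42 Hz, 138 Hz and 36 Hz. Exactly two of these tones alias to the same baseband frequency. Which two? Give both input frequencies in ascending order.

42 Hz, 138 Hz

fs/2 = 30 Hz.
174 Hz mod fs = 54 Hz.
54 Hz > fs/2 = 30 Hz, folds to fs − 54 Hz = 6 Hz.
108 Hz mod fs = 48 Hz.
48 Hz > fs/2 = 30 Hz, folds to fs − 48 Hz = 12 Hz.
42 Hz > fs/2 = 30 Hz, folds to fs − 42 Hz = 18 Hz.
138 Hz mod fs = 18 Hz.
18 Hz ≤ fs/2 = 30 Hz, appears at 18 Hz.
36 Hz > fs/2 = 30 Hz, folds to fs − 36 Hz = 24 Hz.
42 Hz and 138 Hz both map to 18 Hz.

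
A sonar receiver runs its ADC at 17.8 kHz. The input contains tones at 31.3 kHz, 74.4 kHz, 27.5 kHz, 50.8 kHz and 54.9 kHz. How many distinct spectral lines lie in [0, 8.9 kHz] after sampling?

5

fs/2 = 8.9 kHz.
31.3 kHz mod fs = 13.5 kHz.
13.5 kHz > fs/2 = 8.9 kHz, folds to fs − 13.5 kHz = 4.3 kHz.
74.4 kHz mod fs = 3.2 kHz.
3.2 kHz ≤ fs/2 = 8.9 kHz, appears at 3.2 kHz.
27.5 kHz mod fs = 9.7 kHz.
9.7 kHz > fs/2 = 8.9 kHz, folds to fs − 9.7 kHz = 8.1 kHz.
50.8 kHz mod fs = 15.2 kHz.
15.2 kHz > fs/2 = 8.9 kHz, folds to fs − 15.2 kHz = 2.6 kHz.
54.9 kHz mod fs = 1.5 kHz.
1.5 kHz ≤ fs/2 = 8.9 kHz, appears at 1.5 kHz.
Distinct values: {1.5 kHz, 2.6 kHz, 3.2 kHz, 4.3 kHz, 8.1 kHz} → 5.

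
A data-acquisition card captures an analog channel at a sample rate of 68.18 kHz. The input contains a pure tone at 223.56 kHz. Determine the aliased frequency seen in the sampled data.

19.02 kHz

223.56 kHz mod fs = 19.02 kHz.
19.02 kHz ≤ fs/2 = 34.09 kHz, appears at 19.02 kHz.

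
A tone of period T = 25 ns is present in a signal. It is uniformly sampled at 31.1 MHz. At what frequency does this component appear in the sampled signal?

8.9 MHz

T = 25 ns → f = 1/T = 40 MHz.
40 MHz mod fs = 8.9 MHz.
8.9 MHz ≤ fs/2 = 15.55 MHz, appears at 8.9 MHz.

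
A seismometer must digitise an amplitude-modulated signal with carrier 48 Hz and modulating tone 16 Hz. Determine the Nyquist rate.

128 Hz

AM sidebands sit at fc ± fm = 32 Hz and 64 Hz.
Highest-frequency component: 64 Hz.
Nyquist rate = 2 × 64 Hz = 128 Hz.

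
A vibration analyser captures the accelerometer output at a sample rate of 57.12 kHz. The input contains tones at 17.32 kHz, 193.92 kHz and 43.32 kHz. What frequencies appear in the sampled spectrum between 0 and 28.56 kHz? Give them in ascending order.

fs/2 = 28.56 kHz.
17.32 kHz ≤ fs/2 = 28.56 kHz, passes unchanged.
193.92 kHz mod fs = 22.56 kHz.
22.56 kHz ≤ fs/2 = 28.56 kHz, appears at 22.56 kHz.
43.32 kHz > fs/2 = 28.56 kHz, folds to fs − 43.32 kHz = 13.8 kHz.
Distinct values: {13.8 kHz, 17.32 kHz, 22.56 kHz}.

13.8 kHz, 17.32 kHz, 22.56 kHz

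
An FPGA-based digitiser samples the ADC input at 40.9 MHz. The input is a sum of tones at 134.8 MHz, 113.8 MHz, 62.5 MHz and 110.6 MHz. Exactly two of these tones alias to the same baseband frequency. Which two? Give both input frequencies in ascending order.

110.6 MHz, 134.8 MHz

fs/2 = 20.45 MHz.
134.8 MHz mod fs = 12.1 MHz.
12.1 MHz ≤ fs/2 = 20.45 MHz, appears at 12.1 MHz.
113.8 MHz mod fs = 32 MHz.
32 MHz > fs/2 = 20.45 MHz, folds to fs − 32 MHz = 8.9 MHz.
62.5 MHz mod fs = 21.6 MHz.
21.6 MHz > fs/2 = 20.45 MHz, folds to fs − 21.6 MHz = 19.3 MHz.
110.6 MHz mod fs = 28.8 MHz.
28.8 MHz > fs/2 = 20.45 MHz, folds to fs − 28.8 MHz = 12.1 MHz.
110.6 MHz and 134.8 MHz both map to 12.1 MHz.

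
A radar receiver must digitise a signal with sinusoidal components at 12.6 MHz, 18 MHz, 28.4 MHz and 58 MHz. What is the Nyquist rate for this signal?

Highest-frequency component: 58 MHz.
Nyquist rate = 2 × 58 MHz = 116 MHz.

116 MHz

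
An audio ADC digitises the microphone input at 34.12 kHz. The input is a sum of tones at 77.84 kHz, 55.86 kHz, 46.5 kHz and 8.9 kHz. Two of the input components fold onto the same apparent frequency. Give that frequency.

fs/2 = 17.06 kHz.
77.84 kHz mod fs = 9.6 kHz.
9.6 kHz ≤ fs/2 = 17.06 kHz, appears at 9.6 kHz.
55.86 kHz mod fs = 21.74 kHz.
21.74 kHz > fs/2 = 17.06 kHz, folds to fs − 21.74 kHz = 12.38 kHz.
46.5 kHz mod fs = 12.38 kHz.
12.38 kHz ≤ fs/2 = 17.06 kHz, appears at 12.38 kHz.
8.9 kHz ≤ fs/2 = 17.06 kHz, passes unchanged.
46.5 kHz and 55.86 kHz both map to 12.38 kHz.

12.38 kHz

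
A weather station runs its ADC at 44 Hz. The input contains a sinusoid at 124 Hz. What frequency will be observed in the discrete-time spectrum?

124 Hz mod fs = 36 Hz.
36 Hz > fs/2 = 22 Hz, folds to fs − 36 Hz = 8 Hz.

8 Hz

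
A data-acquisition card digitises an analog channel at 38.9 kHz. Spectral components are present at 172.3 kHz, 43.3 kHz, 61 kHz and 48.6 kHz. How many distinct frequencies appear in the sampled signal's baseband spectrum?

fs/2 = 19.45 kHz.
172.3 kHz mod fs = 16.7 kHz.
16.7 kHz ≤ fs/2 = 19.45 kHz, appears at 16.7 kHz.
43.3 kHz mod fs = 4.4 kHz.
4.4 kHz ≤ fs/2 = 19.45 kHz, appears at 4.4 kHz.
61 kHz mod fs = 22.1 kHz.
22.1 kHz > fs/2 = 19.45 kHz, folds to fs − 22.1 kHz = 16.8 kHz.
48.6 kHz mod fs = 9.7 kHz.
9.7 kHz ≤ fs/2 = 19.45 kHz, appears at 9.7 kHz.
Distinct values: {4.4 kHz, 9.7 kHz, 16.7 kHz, 16.8 kHz} → 4.

4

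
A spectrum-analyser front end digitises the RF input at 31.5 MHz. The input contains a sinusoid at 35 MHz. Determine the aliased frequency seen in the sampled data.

3.5 MHz

35 MHz mod fs = 3.5 MHz.
3.5 MHz ≤ fs/2 = 15.75 MHz, appears at 3.5 MHz.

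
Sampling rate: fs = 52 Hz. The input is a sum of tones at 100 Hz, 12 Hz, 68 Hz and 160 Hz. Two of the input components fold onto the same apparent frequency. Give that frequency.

fs/2 = 26 Hz.
100 Hz mod fs = 48 Hz.
48 Hz > fs/2 = 26 Hz, folds to fs − 48 Hz = 4 Hz.
12 Hz ≤ fs/2 = 26 Hz, passes unchanged.
68 Hz mod fs = 16 Hz.
16 Hz ≤ fs/2 = 26 Hz, appears at 16 Hz.
160 Hz mod fs = 4 Hz.
4 Hz ≤ fs/2 = 26 Hz, appears at 4 Hz.
100 Hz and 160 Hz both map to 4 Hz.

4 Hz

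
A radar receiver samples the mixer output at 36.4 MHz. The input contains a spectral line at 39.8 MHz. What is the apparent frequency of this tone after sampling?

39.8 MHz mod fs = 3.4 MHz.
3.4 MHz ≤ fs/2 = 18.2 MHz, appears at 3.4 MHz.

3.4 MHz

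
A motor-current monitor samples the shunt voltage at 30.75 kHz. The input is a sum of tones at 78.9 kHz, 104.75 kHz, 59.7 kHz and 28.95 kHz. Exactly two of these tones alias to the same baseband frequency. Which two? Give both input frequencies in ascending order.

28.95 kHz, 59.7 kHz

fs/2 = 15.375 kHz.
78.9 kHz mod fs = 17.4 kHz.
17.4 kHz > fs/2 = 15.375 kHz, folds to fs − 17.4 kHz = 13.35 kHz.
104.75 kHz mod fs = 12.5 kHz.
12.5 kHz ≤ fs/2 = 15.375 kHz, appears at 12.5 kHz.
59.7 kHz mod fs = 28.95 kHz.
28.95 kHz > fs/2 = 15.375 kHz, folds to fs − 28.95 kHz = 1.8 kHz.
28.95 kHz > fs/2 = 15.375 kHz, folds to fs − 28.95 kHz = 1.8 kHz.
28.95 kHz and 59.7 kHz both map to 1.8 kHz.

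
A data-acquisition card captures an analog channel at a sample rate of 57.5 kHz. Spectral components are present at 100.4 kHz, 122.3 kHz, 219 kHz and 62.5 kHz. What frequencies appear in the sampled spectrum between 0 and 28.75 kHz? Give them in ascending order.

fs/2 = 28.75 kHz.
100.4 kHz mod fs = 42.9 kHz.
42.9 kHz > fs/2 = 28.75 kHz, folds to fs − 42.9 kHz = 14.6 kHz.
122.3 kHz mod fs = 7.3 kHz.
7.3 kHz ≤ fs/2 = 28.75 kHz, appears at 7.3 kHz.
219 kHz mod fs = 46.5 kHz.
46.5 kHz > fs/2 = 28.75 kHz, folds to fs − 46.5 kHz = 11 kHz.
62.5 kHz mod fs = 5 kHz.
5 kHz ≤ fs/2 = 28.75 kHz, appears at 5 kHz.
Distinct values: {5 kHz, 7.3 kHz, 11 kHz, 14.6 kHz}.

5 kHz, 7.3 kHz, 11 kHz, 14.6 kHz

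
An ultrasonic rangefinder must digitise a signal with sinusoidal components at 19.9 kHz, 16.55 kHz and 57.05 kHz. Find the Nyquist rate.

114.1 kHz

Highest-frequency component: 57.05 kHz.
Nyquist rate = 2 × 57.05 kHz = 114.1 kHz.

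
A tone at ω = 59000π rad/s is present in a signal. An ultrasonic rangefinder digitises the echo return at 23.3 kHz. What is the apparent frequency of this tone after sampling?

ω = 59000π rad/s → f = ω/(2π) = 29500 Hz = 29.5 kHz.
29.5 kHz mod fs = 6.2 kHz.
6.2 kHz ≤ fs/2 = 11.65 kHz, appears at 6.2 kHz.

6.2 kHz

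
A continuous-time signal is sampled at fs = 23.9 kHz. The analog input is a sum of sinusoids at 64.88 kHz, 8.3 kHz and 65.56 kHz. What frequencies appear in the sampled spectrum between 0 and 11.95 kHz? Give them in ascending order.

6.14 kHz, 6.82 kHz, 8.3 kHz

fs/2 = 11.95 kHz.
64.88 kHz mod fs = 17.08 kHz.
17.08 kHz > fs/2 = 11.95 kHz, folds to fs − 17.08 kHz = 6.82 kHz.
8.3 kHz ≤ fs/2 = 11.95 kHz, passes unchanged.
65.56 kHz mod fs = 17.76 kHz.
17.76 kHz > fs/2 = 11.95 kHz, folds to fs − 17.76 kHz = 6.14 kHz.
Distinct values: {6.14 kHz, 6.82 kHz, 8.3 kHz}.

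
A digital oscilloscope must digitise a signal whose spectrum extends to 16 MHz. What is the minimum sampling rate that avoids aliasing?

32 MHz

Nyquist rate = 2 × 16 MHz = 32 MHz.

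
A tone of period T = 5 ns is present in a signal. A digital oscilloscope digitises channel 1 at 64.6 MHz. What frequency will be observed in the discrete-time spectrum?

T = 5 ns → f = 1/T = 200 MHz.
200 MHz mod fs = 6.2 MHz.
6.2 MHz ≤ fs/2 = 32.3 MHz, appears at 6.2 MHz.

6.2 MHz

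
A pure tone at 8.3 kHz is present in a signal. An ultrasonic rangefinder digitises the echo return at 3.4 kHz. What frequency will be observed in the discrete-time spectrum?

1.5 kHz

8.3 kHz mod fs = 1.5 kHz.
1.5 kHz ≤ fs/2 = 1.7 kHz, appears at 1.5 kHz.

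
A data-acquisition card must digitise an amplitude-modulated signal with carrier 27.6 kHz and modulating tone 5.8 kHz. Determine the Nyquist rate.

66.8 kHz

AM sidebands sit at fc ± fm = 21.8 kHz and 33.4 kHz.
Highest-frequency component: 33.4 kHz.
Nyquist rate = 2 × 33.4 kHz = 66.8 kHz.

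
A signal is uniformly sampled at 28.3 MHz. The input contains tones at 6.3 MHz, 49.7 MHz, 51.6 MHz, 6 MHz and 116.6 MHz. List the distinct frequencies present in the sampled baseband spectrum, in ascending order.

3.4 MHz, 5 MHz, 6 MHz, 6.3 MHz, 6.9 MHz

fs/2 = 14.15 MHz.
6.3 MHz ≤ fs/2 = 14.15 MHz, passes unchanged.
49.7 MHz mod fs = 21.4 MHz.
21.4 MHz > fs/2 = 14.15 MHz, folds to fs − 21.4 MHz = 6.9 MHz.
51.6 MHz mod fs = 23.3 MHz.
23.3 MHz > fs/2 = 14.15 MHz, folds to fs − 23.3 MHz = 5 MHz.
6 MHz ≤ fs/2 = 14.15 MHz, passes unchanged.
116.6 MHz mod fs = 3.4 MHz.
3.4 MHz ≤ fs/2 = 14.15 MHz, appears at 3.4 MHz.
Distinct values: {3.4 MHz, 5 MHz, 6 MHz, 6.3 MHz, 6.9 MHz}.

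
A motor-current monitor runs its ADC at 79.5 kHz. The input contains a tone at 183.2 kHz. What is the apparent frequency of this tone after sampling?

183.2 kHz mod fs = 24.2 kHz.
24.2 kHz ≤ fs/2 = 39.75 kHz, appears at 24.2 kHz.

24.2 kHz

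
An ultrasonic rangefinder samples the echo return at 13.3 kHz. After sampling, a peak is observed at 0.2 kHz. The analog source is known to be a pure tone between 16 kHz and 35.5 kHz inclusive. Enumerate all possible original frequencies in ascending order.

Frequencies that alias to 0.2 kHz are k·fs ± 0.2 kHz for integer k ≥ 0.
k=0: 0.2 kHz.
k=1: 13.1 kHz, 13.5 kHz.
k=2: 26.4 kHz, 26.8 kHz.
k=3: 39.7 kHz, 40.1 kHz.
Within [16 kHz, 35.5 kHz]: 26.4 kHz, 26.8 kHz.

26.4 kHz, 26.8 kHz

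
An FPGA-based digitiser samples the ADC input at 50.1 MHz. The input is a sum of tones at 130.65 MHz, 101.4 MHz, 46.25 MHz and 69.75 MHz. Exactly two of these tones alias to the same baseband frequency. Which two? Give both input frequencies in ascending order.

69.75 MHz, 130.65 MHz

fs/2 = 25.05 MHz.
130.65 MHz mod fs = 30.45 MHz.
30.45 MHz > fs/2 = 25.05 MHz, folds to fs − 30.45 MHz = 19.65 MHz.
101.4 MHz mod fs = 1.2 MHz.
1.2 MHz ≤ fs/2 = 25.05 MHz, appears at 1.2 MHz.
46.25 MHz > fs/2 = 25.05 MHz, folds to fs − 46.25 MHz = 3.85 MHz.
69.75 MHz mod fs = 19.65 MHz.
19.65 MHz ≤ fs/2 = 25.05 MHz, appears at 19.65 MHz.
69.75 MHz and 130.65 MHz both map to 19.65 MHz.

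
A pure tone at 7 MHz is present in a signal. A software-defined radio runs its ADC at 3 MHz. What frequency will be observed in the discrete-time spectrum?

7 MHz mod fs = 1 MHz.
1 MHz ≤ fs/2 = 1.5 MHz, appears at 1 MHz.

1 MHz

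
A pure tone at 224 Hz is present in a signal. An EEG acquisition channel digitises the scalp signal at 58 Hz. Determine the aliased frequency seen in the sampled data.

224 Hz mod fs = 50 Hz.
50 Hz > fs/2 = 29 Hz, folds to fs − 50 Hz = 8 Hz.

8 Hz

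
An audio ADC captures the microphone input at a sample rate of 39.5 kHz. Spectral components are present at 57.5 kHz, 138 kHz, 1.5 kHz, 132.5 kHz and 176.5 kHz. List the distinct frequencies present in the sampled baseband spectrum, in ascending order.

1.5 kHz, 14 kHz, 18 kHz, 18.5 kHz, 19.5 kHz

fs/2 = 19.75 kHz.
57.5 kHz mod fs = 18 kHz.
18 kHz ≤ fs/2 = 19.75 kHz, appears at 18 kHz.
138 kHz mod fs = 19.5 kHz.
19.5 kHz ≤ fs/2 = 19.75 kHz, appears at 19.5 kHz.
1.5 kHz ≤ fs/2 = 19.75 kHz, passes unchanged.
132.5 kHz mod fs = 14 kHz.
14 kHz ≤ fs/2 = 19.75 kHz, appears at 14 kHz.
176.5 kHz mod fs = 18.5 kHz.
18.5 kHz ≤ fs/2 = 19.75 kHz, appears at 18.5 kHz.
Distinct values: {1.5 kHz, 14 kHz, 18 kHz, 18.5 kHz, 19.5 kHz}.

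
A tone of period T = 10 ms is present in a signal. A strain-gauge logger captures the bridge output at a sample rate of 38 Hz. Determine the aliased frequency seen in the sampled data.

T = 10 ms → f = 1/T = 100 Hz.
100 Hz mod fs = 24 Hz.
24 Hz > fs/2 = 19 Hz, folds to fs − 24 Hz = 14 Hz.

14 Hz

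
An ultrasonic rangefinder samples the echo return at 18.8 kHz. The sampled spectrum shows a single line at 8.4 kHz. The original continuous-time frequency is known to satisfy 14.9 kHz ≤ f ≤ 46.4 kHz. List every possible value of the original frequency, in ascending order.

27.2 kHz, 29.2 kHz, 46 kHz

Frequencies that alias to 8.4 kHz are k·fs ± 8.4 kHz for integer k ≥ 0.
k=0: 8.4 kHz.
k=1: 10.4 kHz, 27.2 kHz.
k=2: 29.2 kHz, 46 kHz.
k=3: 48 kHz, 64.8 kHz.
Within [14.9 kHz, 46.4 kHz]: 27.2 kHz, 29.2 kHz, 46 kHz.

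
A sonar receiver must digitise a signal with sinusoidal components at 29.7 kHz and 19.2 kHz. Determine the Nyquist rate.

Highest-frequency component: 29.7 kHz.
Nyquist rate = 2 × 29.7 kHz = 59.4 kHz.

59.4 kHz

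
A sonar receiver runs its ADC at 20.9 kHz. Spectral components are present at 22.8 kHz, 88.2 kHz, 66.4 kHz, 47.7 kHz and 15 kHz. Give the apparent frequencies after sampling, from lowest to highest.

1.9 kHz, 3.7 kHz, 4.6 kHz, 5.9 kHz

fs/2 = 10.45 kHz.
22.8 kHz mod fs = 1.9 kHz.
1.9 kHz ≤ fs/2 = 10.45 kHz, appears at 1.9 kHz.
88.2 kHz mod fs = 4.6 kHz.
4.6 kHz ≤ fs/2 = 10.45 kHz, appears at 4.6 kHz.
66.4 kHz mod fs = 3.7 kHz.
3.7 kHz ≤ fs/2 = 10.45 kHz, appears at 3.7 kHz.
47.7 kHz mod fs = 5.9 kHz.
5.9 kHz ≤ fs/2 = 10.45 kHz, appears at 5.9 kHz.
15 kHz > fs/2 = 10.45 kHz, folds to fs − 15 kHz = 5.9 kHz.
Distinct values: {1.9 kHz, 3.7 kHz, 4.6 kHz, 5.9 kHz}.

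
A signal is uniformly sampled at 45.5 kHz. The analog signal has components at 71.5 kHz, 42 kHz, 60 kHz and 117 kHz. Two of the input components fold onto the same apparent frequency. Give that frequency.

fs/2 = 22.75 kHz.
71.5 kHz mod fs = 26 kHz.
26 kHz > fs/2 = 22.75 kHz, folds to fs − 26 kHz = 19.5 kHz.
42 kHz > fs/2 = 22.75 kHz, folds to fs − 42 kHz = 3.5 kHz.
60 kHz mod fs = 14.5 kHz.
14.5 kHz ≤ fs/2 = 22.75 kHz, appears at 14.5 kHz.
117 kHz mod fs = 26 kHz.
26 kHz > fs/2 = 22.75 kHz, folds to fs − 26 kHz = 19.5 kHz.
71.5 kHz and 117 kHz both map to 19.5 kHz.

19.5 kHz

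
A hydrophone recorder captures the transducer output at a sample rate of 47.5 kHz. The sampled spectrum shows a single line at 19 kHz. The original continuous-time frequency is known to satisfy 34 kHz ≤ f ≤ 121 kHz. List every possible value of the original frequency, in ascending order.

Frequencies that alias to 19 kHz are k·fs ± 19 kHz for integer k ≥ 0.
k=0: 19 kHz.
k=1: 28.5 kHz, 66.5 kHz.
k=2: 76 kHz, 114 kHz.
k=3: 123.5 kHz, 161.5 kHz.
Within [34 kHz, 121 kHz]: 66.5 kHz, 76 kHz, 114 kHz.

66.5 kHz, 76 kHz, 114 kHz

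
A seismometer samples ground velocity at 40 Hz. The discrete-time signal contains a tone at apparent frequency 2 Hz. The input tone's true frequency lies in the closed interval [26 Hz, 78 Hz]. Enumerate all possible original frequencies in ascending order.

Frequencies that alias to 2 Hz are k·fs ± 2 Hz for integer k ≥ 0.
k=0: 2 Hz.
k=1: 38 Hz, 42 Hz.
k=2: 78 Hz, 82 Hz.
k=3: 118 Hz, 122 Hz.
Within [26 Hz, 78 Hz]: 38 Hz, 42 Hz, 78 Hz.

38 Hz, 42 Hz, 78 Hz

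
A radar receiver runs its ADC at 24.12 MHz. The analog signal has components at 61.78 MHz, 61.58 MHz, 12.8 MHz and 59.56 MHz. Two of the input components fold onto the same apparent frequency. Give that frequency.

11.32 MHz

fs/2 = 12.06 MHz.
61.78 MHz mod fs = 13.54 MHz.
13.54 MHz > fs/2 = 12.06 MHz, folds to fs − 13.54 MHz = 10.58 MHz.
61.58 MHz mod fs = 13.34 MHz.
13.34 MHz > fs/2 = 12.06 MHz, folds to fs − 13.34 MHz = 10.78 MHz.
12.8 MHz > fs/2 = 12.06 MHz, folds to fs − 12.8 MHz = 11.32 MHz.
59.56 MHz mod fs = 11.32 MHz.
11.32 MHz ≤ fs/2 = 12.06 MHz, appears at 11.32 MHz.
12.8 MHz and 59.56 MHz both map to 11.32 MHz.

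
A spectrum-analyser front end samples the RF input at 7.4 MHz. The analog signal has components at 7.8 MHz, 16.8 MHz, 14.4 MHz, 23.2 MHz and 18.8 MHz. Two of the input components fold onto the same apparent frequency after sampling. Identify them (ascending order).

fs/2 = 3.7 MHz.
7.8 MHz mod fs = 0.4 MHz.
0.4 MHz ≤ fs/2 = 3.7 MHz, appears at 0.4 MHz.
16.8 MHz mod fs = 2 MHz.
2 MHz ≤ fs/2 = 3.7 MHz, appears at 2 MHz.
14.4 MHz mod fs = 7 MHz.
7 MHz > fs/2 = 3.7 MHz, folds to fs − 7 MHz = 0.4 MHz.
23.2 MHz mod fs = 1 MHz.
1 MHz ≤ fs/2 = 3.7 MHz, appears at 1 MHz.
18.8 MHz mod fs = 4 MHz.
4 MHz > fs/2 = 3.7 MHz, folds to fs − 4 MHz = 3.4 MHz.
7.8 MHz and 14.4 MHz both map to 0.4 MHz.

7.8 MHz, 14.4 MHz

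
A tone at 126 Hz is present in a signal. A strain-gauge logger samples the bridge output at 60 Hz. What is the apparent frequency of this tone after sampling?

126 Hz mod fs = 6 Hz.
6 Hz ≤ fs/2 = 30 Hz, appears at 6 Hz.

6 Hz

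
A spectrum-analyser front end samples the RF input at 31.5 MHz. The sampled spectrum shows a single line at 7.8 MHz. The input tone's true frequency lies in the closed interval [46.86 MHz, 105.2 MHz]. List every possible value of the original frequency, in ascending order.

55.2 MHz, 70.8 MHz, 86.7 MHz, 102.3 MHz

Frequencies that alias to 7.8 MHz are k·fs ± 7.8 MHz for integer k ≥ 0.
k=0: 7.8 MHz.
k=1: 23.7 MHz, 39.3 MHz.
k=2: 55.2 MHz, 70.8 MHz.
k=3: 86.7 MHz, 102.3 MHz.
k=4: 118.2 MHz, 133.8 MHz.
Within [46.86 MHz, 105.2 MHz]: 55.2 MHz, 70.8 MHz, 86.7 MHz, 102.3 MHz.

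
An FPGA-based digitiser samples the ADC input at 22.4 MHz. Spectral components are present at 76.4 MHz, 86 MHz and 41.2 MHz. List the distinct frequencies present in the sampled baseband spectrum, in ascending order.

fs/2 = 11.2 MHz.
76.4 MHz mod fs = 9.2 MHz.
9.2 MHz ≤ fs/2 = 11.2 MHz, appears at 9.2 MHz.
86 MHz mod fs = 18.8 MHz.
18.8 MHz > fs/2 = 11.2 MHz, folds to fs − 18.8 MHz = 3.6 MHz.
41.2 MHz mod fs = 18.8 MHz.
18.8 MHz > fs/2 = 11.2 MHz, folds to fs − 18.8 MHz = 3.6 MHz.
Distinct values: {3.6 MHz, 9.2 MHz}.

3.6 MHz, 9.2 MHz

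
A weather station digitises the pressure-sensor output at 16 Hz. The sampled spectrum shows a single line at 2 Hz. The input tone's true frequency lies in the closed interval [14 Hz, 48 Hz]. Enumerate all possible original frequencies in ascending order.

Frequencies that alias to 2 Hz are k·fs ± 2 Hz for integer k ≥ 0.
k=0: 2 Hz.
k=1: 14 Hz, 18 Hz.
k=2: 30 Hz, 34 Hz.
k=3: 46 Hz, 50 Hz.
k=4: 62 Hz, 66 Hz.
Within [14 Hz, 48 Hz]: 14 Hz, 18 Hz, 30 Hz, 34 Hz, 46 Hz.

14 Hz, 18 Hz, 30 Hz, 34 Hz, 46 Hz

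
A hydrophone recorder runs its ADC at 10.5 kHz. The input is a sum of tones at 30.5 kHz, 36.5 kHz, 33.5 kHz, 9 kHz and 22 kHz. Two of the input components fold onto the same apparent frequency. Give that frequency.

fs/2 = 5.25 kHz.
30.5 kHz mod fs = 9.5 kHz.
9.5 kHz > fs/2 = 5.25 kHz, folds to fs − 9.5 kHz = 1 kHz.
36.5 kHz mod fs = 5 kHz.
5 kHz ≤ fs/2 = 5.25 kHz, appears at 5 kHz.
33.5 kHz mod fs = 2 kHz.
2 kHz ≤ fs/2 = 5.25 kHz, appears at 2 kHz.
9 kHz > fs/2 = 5.25 kHz, folds to fs − 9 kHz = 1.5 kHz.
22 kHz mod fs = 1 kHz.
1 kHz ≤ fs/2 = 5.25 kHz, appears at 1 kHz.
22 kHz and 30.5 kHz both map to 1 kHz.

1 kHz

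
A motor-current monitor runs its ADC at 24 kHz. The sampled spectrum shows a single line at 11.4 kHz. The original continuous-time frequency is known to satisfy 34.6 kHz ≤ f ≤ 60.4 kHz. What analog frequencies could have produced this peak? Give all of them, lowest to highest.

35.4 kHz, 36.6 kHz, 59.4 kHz

Frequencies that alias to 11.4 kHz are k·fs ± 11.4 kHz for integer k ≥ 0.
k=0: 11.4 kHz.
k=1: 12.6 kHz, 35.4 kHz.
k=2: 36.6 kHz, 59.4 kHz.
k=3: 60.6 kHz, 83.4 kHz.
Within [34.6 kHz, 60.4 kHz]: 35.4 kHz, 36.6 kHz, 59.4 kHz.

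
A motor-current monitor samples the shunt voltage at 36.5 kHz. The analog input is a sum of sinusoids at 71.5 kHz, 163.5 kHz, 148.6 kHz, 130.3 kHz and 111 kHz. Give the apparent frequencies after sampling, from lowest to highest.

fs/2 = 18.25 kHz.
71.5 kHz mod fs = 35 kHz.
35 kHz > fs/2 = 18.25 kHz, folds to fs − 35 kHz = 1.5 kHz.
163.5 kHz mod fs = 17.5 kHz.
17.5 kHz ≤ fs/2 = 18.25 kHz, appears at 17.5 kHz.
148.6 kHz mod fs = 2.6 kHz.
2.6 kHz ≤ fs/2 = 18.25 kHz, appears at 2.6 kHz.
130.3 kHz mod fs = 20.8 kHz.
20.8 kHz > fs/2 = 18.25 kHz, folds to fs − 20.8 kHz = 15.7 kHz.
111 kHz mod fs = 1.5 kHz.
1.5 kHz ≤ fs/2 = 18.25 kHz, appears at 1.5 kHz.
Distinct values: {1.5 kHz, 2.6 kHz, 15.7 kHz, 17.5 kHz}.

1.5 kHz, 2.6 kHz, 15.7 kHz, 17.5 kHz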